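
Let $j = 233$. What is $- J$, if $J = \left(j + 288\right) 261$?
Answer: $-135981$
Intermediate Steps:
$J = 135981$ ($J = \left(233 + 288\right) 261 = 521 \cdot 261 = 135981$)
$- J = \left(-1\right) 135981 = -135981$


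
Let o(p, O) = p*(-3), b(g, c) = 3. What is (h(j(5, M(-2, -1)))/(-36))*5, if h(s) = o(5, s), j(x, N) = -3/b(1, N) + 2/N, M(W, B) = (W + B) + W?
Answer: 25/12 ≈ 2.0833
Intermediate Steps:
M(W, B) = B + 2*W (M(W, B) = (B + W) + W = B + 2*W)
j(x, N) = -1 + 2/N (j(x, N) = -3/3 + 2/N = -3*1/3 + 2/N = -1 + 2/N)
o(p, O) = -3*p
h(s) = -15 (h(s) = -3*5 = -15)
(h(j(5, M(-2, -1)))/(-36))*5 = -15/(-36)*5 = -15*(-1/36)*5 = (5/12)*5 = 25/12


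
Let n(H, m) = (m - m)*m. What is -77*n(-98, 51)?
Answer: 0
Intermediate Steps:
n(H, m) = 0 (n(H, m) = 0*m = 0)
-77*n(-98, 51) = -77*0 = 0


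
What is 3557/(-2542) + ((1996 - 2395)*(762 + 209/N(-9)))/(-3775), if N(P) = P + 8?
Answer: 547456999/9596050 ≈ 57.050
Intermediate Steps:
N(P) = 8 + P
3557/(-2542) + ((1996 - 2395)*(762 + 209/N(-9)))/(-3775) = 3557/(-2542) + ((1996 - 2395)*(762 + 209/(8 - 9)))/(-3775) = 3557*(-1/2542) - 399*(762 + 209/(-1))*(-1/3775) = -3557/2542 - 399*(762 + 209*(-1))*(-1/3775) = -3557/2542 - 399*(762 - 209)*(-1/3775) = -3557/2542 - 399*553*(-1/3775) = -3557/2542 - 220647*(-1/3775) = -3557/2542 + 220647/3775 = 547456999/9596050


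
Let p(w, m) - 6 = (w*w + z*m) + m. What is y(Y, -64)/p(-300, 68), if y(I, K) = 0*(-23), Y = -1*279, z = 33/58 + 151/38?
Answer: 0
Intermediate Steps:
z = 2503/551 (z = 33*(1/58) + 151*(1/38) = 33/58 + 151/38 = 2503/551 ≈ 4.5426)
Y = -279
y(I, K) = 0
p(w, m) = 6 + w² + 3054*m/551 (p(w, m) = 6 + ((w*w + 2503*m/551) + m) = 6 + ((w² + 2503*m/551) + m) = 6 + (w² + 3054*m/551) = 6 + w² + 3054*m/551)
y(Y, -64)/p(-300, 68) = 0/(6 + (-300)² + (3054/551)*68) = 0/(6 + 90000 + 207672/551) = 0/(49800978/551) = 0*(551/49800978) = 0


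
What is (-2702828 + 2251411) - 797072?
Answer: -1248489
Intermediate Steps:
(-2702828 + 2251411) - 797072 = -451417 - 797072 = -1248489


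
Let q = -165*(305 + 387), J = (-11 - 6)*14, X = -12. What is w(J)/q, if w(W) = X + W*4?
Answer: 241/28545 ≈ 0.0084428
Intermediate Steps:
J = -238 (J = -17*14 = -238)
w(W) = -12 + 4*W (w(W) = -12 + W*4 = -12 + 4*W)
q = -114180 (q = -165*692 = -114180)
w(J)/q = (-12 + 4*(-238))/(-114180) = (-12 - 952)*(-1/114180) = -964*(-1/114180) = 241/28545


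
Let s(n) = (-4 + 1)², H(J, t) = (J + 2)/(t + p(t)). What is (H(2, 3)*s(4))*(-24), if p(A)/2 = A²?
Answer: -288/7 ≈ -41.143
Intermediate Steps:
p(A) = 2*A²
H(J, t) = (2 + J)/(t + 2*t²) (H(J, t) = (J + 2)/(t + 2*t²) = (2 + J)/(t + 2*t²))
s(n) = 9 (s(n) = (-3)² = 9)
(H(2, 3)*s(4))*(-24) = (((2 + 2)/(3*(1 + 2*3)))*9)*(-24) = (((⅓)*4/(1 + 6))*9)*(-24) = (((⅓)*4/7)*9)*(-24) = (((⅓)*(⅐)*4)*9)*(-24) = ((4/21)*9)*(-24) = (12/7)*(-24) = -288/7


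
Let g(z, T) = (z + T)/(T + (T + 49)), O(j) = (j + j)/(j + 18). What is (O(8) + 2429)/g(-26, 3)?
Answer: -1737175/299 ≈ -5810.0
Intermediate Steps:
O(j) = 2*j/(18 + j) (O(j) = (2*j)/(18 + j) = 2*j/(18 + j))
g(z, T) = (T + z)/(49 + 2*T) (g(z, T) = (T + z)/(T + (49 + T)) = (T + z)/(49 + 2*T))
(O(8) + 2429)/g(-26, 3) = (2*8/(18 + 8) + 2429)/(((3 - 26)/(49 + 2*3))) = (2*8/26 + 2429)/((-23/(49 + 6))) = (2*8*(1/26) + 2429)/((-23/55)) = (8/13 + 2429)/(((1/55)*(-23))) = 31585/(13*(-23/55)) = (31585/13)*(-55/23) = -1737175/299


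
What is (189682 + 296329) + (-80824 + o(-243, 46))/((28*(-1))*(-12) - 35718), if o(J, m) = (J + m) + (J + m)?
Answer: 8598061210/17691 ≈ 4.8601e+5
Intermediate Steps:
o(J, m) = 2*J + 2*m
(189682 + 296329) + (-80824 + o(-243, 46))/((28*(-1))*(-12) - 35718) = (189682 + 296329) + (-80824 + (2*(-243) + 2*46))/((28*(-1))*(-12) - 35718) = 486011 + (-80824 + (-486 + 92))/(-28*(-12) - 35718) = 486011 + (-80824 - 394)/(336 - 35718) = 486011 - 81218/(-35382) = 486011 - 81218*(-1/35382) = 486011 + 40609/17691 = 8598061210/17691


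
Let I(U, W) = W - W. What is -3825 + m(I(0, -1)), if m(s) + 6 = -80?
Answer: -3911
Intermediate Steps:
I(U, W) = 0
m(s) = -86 (m(s) = -6 - 80 = -86)
-3825 + m(I(0, -1)) = -3825 - 86 = -3911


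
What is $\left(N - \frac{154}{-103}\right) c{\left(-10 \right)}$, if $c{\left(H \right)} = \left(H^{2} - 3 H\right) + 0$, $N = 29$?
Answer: $\frac{408330}{103} \approx 3964.4$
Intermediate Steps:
$c{\left(H \right)} = H^{2} - 3 H$
$\left(N - \frac{154}{-103}\right) c{\left(-10 \right)} = \left(29 - \frac{154}{-103}\right) \left(- 10 \left(-3 - 10\right)\right) = \left(29 - - \frac{154}{103}\right) \left(\left(-10\right) \left(-13\right)\right) = \left(29 + \frac{154}{103}\right) 130 = \frac{3141}{103} \cdot 130 = \frac{408330}{103}$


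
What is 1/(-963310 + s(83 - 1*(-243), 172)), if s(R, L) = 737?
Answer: -1/962573 ≈ -1.0389e-6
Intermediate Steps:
1/(-963310 + s(83 - 1*(-243), 172)) = 1/(-963310 + 737) = 1/(-962573) = -1/962573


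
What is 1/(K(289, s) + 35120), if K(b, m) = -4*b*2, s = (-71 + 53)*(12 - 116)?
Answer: 1/32808 ≈ 3.0480e-5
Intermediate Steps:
s = 1872 (s = -18*(-104) = 1872)
K(b, m) = -8*b
1/(K(289, s) + 35120) = 1/(-8*289 + 35120) = 1/(-2312 + 35120) = 1/32808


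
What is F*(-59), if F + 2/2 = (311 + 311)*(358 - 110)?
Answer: -9101045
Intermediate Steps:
F = 154255 (F = -1 + (311 + 311)*(358 - 110) = -1 + 622*248 = -1 + 154256 = 154255)
F*(-59) = 154255*(-59) = -9101045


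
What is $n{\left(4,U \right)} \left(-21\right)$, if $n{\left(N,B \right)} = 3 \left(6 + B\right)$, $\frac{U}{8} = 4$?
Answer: $-2394$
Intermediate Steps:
$U = 32$ ($U = 8 \cdot 4 = 32$)
$n{\left(N,B \right)} = 18 + 3 B$
$n{\left(4,U \right)} \left(-21\right) = \left(18 + 3 \cdot 32\right) \left(-21\right) = \left(18 + 96\right) \left(-21\right) = 114 \left(-21\right) = -2394$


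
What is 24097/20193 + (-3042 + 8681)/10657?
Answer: 370670056/215196801 ≈ 1.7225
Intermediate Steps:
24097/20193 + (-3042 + 8681)/10657 = 24097*(1/20193) + 5639*(1/10657) = 24097/20193 + 5639/10657 = 370670056/215196801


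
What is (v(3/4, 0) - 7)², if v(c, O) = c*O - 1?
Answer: 64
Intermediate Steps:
v(c, O) = -1 + O*c (v(c, O) = O*c - 1 = -1 + O*c)
(v(3/4, 0) - 7)² = ((-1 + 0*(3/4)) - 7)² = ((-1 + 0*(3*(¼))) - 7)² = ((-1 + 0*(¾)) - 7)² = ((-1 + 0) - 7)² = (-1 - 7)² = (-8)² = 64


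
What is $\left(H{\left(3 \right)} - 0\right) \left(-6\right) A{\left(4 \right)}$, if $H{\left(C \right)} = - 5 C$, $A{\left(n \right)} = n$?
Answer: $360$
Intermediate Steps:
$\left(H{\left(3 \right)} - 0\right) \left(-6\right) A{\left(4 \right)} = \left(\left(-5\right) 3 - 0\right) \left(-6\right) 4 = \left(-15 + 0\right) \left(-6\right) 4 = \left(-15\right) \left(-6\right) 4 = 90 \cdot 4 = 360$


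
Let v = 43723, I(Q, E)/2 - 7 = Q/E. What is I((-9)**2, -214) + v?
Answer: 4679778/107 ≈ 43736.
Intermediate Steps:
I(Q, E) = 14 + 2*Q/E (I(Q, E) = 14 + 2*(Q/E) = 14 + 2*Q/E)
I((-9)**2, -214) + v = (14 + 2*(-9)**2/(-214)) + 43723 = (14 + 2*81*(-1/214)) + 43723 = (14 - 81/107) + 43723 = 1417/107 + 43723 = 4679778/107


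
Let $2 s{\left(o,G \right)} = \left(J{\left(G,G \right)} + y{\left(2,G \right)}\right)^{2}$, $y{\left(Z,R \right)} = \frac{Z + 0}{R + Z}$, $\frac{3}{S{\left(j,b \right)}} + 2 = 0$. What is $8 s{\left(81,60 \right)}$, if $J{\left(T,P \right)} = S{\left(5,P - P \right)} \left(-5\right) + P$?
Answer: $\frac{17530969}{961} \approx 18242.0$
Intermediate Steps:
$S{\left(j,b \right)} = - \frac{3}{2}$ ($S{\left(j,b \right)} = \frac{3}{-2 + 0} = \frac{3}{-2} = 3 \left(- \frac{1}{2}\right) = - \frac{3}{2}$)
$y{\left(Z,R \right)} = \frac{Z}{R + Z}$
$J{\left(T,P \right)} = \frac{15}{2} + P$ ($J{\left(T,P \right)} = \left(- \frac{3}{2}\right) \left(-5\right) + P = \frac{15}{2} + P$)
$s{\left(o,G \right)} = \frac{\left(\frac{15}{2} + G + \frac{2}{2 + G}\right)^{2}}{2}$ ($s{\left(o,G \right)} = \frac{\left(\left(\frac{15}{2} + G\right) + \frac{2}{G + 2}\right)^{2}}{2} = \frac{\left(\left(\frac{15}{2} + G\right) + \frac{2}{2 + G}\right)^{2}}{2} = \frac{\left(\frac{15}{2} + G + \frac{2}{2 + G}\right)^{2}}{2}$)
$8 s{\left(81,60 \right)} = 8 \frac{\left(4 + \left(2 + 60\right) \left(15 + 2 \cdot 60\right)\right)^{2}}{8 \left(2 + 60\right)^{2}} = 8 \frac{\left(4 + 62 \left(15 + 120\right)\right)^{2}}{8 \cdot 3844} = 8 \cdot \frac{1}{8} \cdot \frac{1}{3844} \left(4 + 62 \cdot 135\right)^{2} = 8 \cdot \frac{1}{8} \cdot \frac{1}{3844} \left(4 + 8370\right)^{2} = 8 \cdot \frac{1}{8} \cdot \frac{1}{3844} \cdot 8374^{2} = 8 \cdot \frac{1}{8} \cdot \frac{1}{3844} \cdot 70123876 = 8 \cdot \frac{17530969}{7688} = \frac{17530969}{961}$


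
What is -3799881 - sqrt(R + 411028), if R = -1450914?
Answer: -3799881 - I*sqrt(1039886) ≈ -3.7999e+6 - 1019.7*I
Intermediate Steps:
-3799881 - sqrt(R + 411028) = -3799881 - sqrt(-1450914 + 411028) = -3799881 - sqrt(-1039886) = -3799881 - I*sqrt(1039886)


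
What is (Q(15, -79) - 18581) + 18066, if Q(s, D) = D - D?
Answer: -515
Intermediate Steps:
Q(s, D) = 0
(Q(15, -79) - 18581) + 18066 = (0 - 18581) + 18066 = -18581 + 18066 = -515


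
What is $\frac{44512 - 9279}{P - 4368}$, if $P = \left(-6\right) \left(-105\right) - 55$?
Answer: $- \frac{35233}{3793} \approx -9.289$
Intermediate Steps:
$P = 575$ ($P = 630 - 55 = 575$)
$\frac{44512 - 9279}{P - 4368} = \frac{44512 - 9279}{575 - 4368} = \frac{35233}{-3793} = 35233 \left(- \frac{1}{3793}\right) = - \frac{35233}{3793}$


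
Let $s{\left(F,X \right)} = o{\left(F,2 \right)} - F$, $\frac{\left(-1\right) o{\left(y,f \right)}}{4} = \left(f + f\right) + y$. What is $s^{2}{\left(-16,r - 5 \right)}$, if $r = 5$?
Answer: $4096$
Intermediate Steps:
$o{\left(y,f \right)} = - 8 f - 4 y$ ($o{\left(y,f \right)} = - 4 \left(\left(f + f\right) + y\right) = - 4 \left(2 f + y\right) = - 4 \left(y + 2 f\right) = - 8 f - 4 y$)
$s{\left(F,X \right)} = -16 - 5 F$ ($s{\left(F,X \right)} = \left(\left(-8\right) 2 - 4 F\right) - F = \left(-16 - 4 F\right) - F = -16 - 5 F$)
$s^{2}{\left(-16,r - 5 \right)} = \left(-16 - -80\right)^{2} = \left(-16 + 80\right)^{2} = 64^{2} = 4096$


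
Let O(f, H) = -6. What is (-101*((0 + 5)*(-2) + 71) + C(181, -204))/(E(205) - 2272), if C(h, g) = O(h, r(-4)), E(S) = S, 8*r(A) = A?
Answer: 6167/2067 ≈ 2.9836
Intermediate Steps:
r(A) = A/8
C(h, g) = -6
(-101*((0 + 5)*(-2) + 71) + C(181, -204))/(E(205) - 2272) = (-101*((0 + 5)*(-2) + 71) - 6)/(205 - 2272) = (-101*(5*(-2) + 71) - 6)/(-2067) = (-101*(-10 + 71) - 6)*(-1/2067) = (-101*61 - 6)*(-1/2067) = (-6161 - 6)*(-1/2067) = -6167*(-1/2067) = 6167/2067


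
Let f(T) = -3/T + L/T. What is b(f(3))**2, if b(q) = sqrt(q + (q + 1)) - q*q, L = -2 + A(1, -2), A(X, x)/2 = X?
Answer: (1 - I)**2 ≈ -2.0*I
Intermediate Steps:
A(X, x) = 2*X
L = 0 (L = -2 + 2*1 = -2 + 2 = 0)
f(T) = -3/T (f(T) = -3/T + 0/T = -3/T + 0 = -3/T)
b(q) = sqrt(1 + 2*q) - q**2 (b(q) = sqrt(q + (1 + q)) - q**2 = sqrt(1 + 2*q) - q**2)
b(f(3))**2 = (sqrt(1 + 2*(-3/3)) - (-3/3)**2)**2 = (sqrt(1 + 2*(-3*1/3)) - (-3*1/3)**2)**2 = (sqrt(1 + 2*(-1)) - 1*(-1)**2)**2 = (sqrt(1 - 2) - 1*1)**2 = (sqrt(-1) - 1)**2 = (I - 1)**2 = (-1 + I)**2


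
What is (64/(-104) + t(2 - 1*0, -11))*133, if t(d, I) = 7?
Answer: 11039/13 ≈ 849.15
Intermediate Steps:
(64/(-104) + t(2 - 1*0, -11))*133 = (64/(-104) + 7)*133 = (64*(-1/104) + 7)*133 = (-8/13 + 7)*133 = (83/13)*133 = 11039/13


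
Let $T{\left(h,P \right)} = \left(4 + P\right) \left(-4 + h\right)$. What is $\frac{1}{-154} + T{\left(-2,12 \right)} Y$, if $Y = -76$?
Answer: $\frac{1123583}{154} \approx 7296.0$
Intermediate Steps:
$T{\left(h,P \right)} = \left(-4 + h\right) \left(4 + P\right)$
$\frac{1}{-154} + T{\left(-2,12 \right)} Y = \frac{1}{-154} + \left(-16 - 48 + 4 \left(-2\right) + 12 \left(-2\right)\right) \left(-76\right) = - \frac{1}{154} + \left(-16 - 48 - 8 - 24\right) \left(-76\right) = - \frac{1}{154} - -7296 = - \frac{1}{154} + 7296 = \frac{1123583}{154}$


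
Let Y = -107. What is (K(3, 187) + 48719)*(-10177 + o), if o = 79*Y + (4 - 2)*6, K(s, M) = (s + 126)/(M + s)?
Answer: -86170983351/95 ≈ -9.0706e+8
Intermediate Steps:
K(s, M) = (126 + s)/(M + s)
o = -8441 (o = 79*(-107) + (4 - 2)*6 = -8453 + 2*6 = -8453 + 12 = -8441)
(K(3, 187) + 48719)*(-10177 + o) = ((126 + 3)/(187 + 3) + 48719)*(-10177 - 8441) = (129/190 + 48719)*(-18618) = (9256739/190)*(-18618) = -86170983351/95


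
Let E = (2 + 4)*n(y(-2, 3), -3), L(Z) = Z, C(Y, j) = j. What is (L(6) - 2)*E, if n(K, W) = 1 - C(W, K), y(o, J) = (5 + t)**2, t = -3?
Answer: -72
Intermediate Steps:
y(o, J) = 4 (y(o, J) = (5 - 3)**2 = 2**2 = 4)
n(K, W) = 1 - K
E = -18 (E = (2 + 4)*(1 - 1*4) = 6*(1 - 4) = 6*(-3) = -18)
(L(6) - 2)*E = (6 - 2)*(-18) = 4*(-18) = -72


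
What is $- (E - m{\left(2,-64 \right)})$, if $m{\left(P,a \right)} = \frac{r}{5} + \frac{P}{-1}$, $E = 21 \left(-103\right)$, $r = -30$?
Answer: $2155$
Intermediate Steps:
$E = -2163$
$m{\left(P,a \right)} = -6 - P$ ($m{\left(P,a \right)} = - \frac{30}{5} + \frac{P}{-1} = \left(-30\right) \frac{1}{5} + P \left(-1\right) = -6 - P$)
$- (E - m{\left(2,-64 \right)}) = - (-2163 - \left(-6 - 2\right)) = - (-2163 - -8) = - (-2163 + 8) = \left(-1\right) \left(-2155\right) = 2155$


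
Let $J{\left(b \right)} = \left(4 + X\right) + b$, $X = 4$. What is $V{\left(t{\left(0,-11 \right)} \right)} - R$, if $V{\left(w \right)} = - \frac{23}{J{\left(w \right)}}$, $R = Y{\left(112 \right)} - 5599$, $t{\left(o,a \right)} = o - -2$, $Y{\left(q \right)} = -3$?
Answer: $\frac{55997}{10} \approx 5599.7$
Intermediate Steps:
$t{\left(o,a \right)} = 2 + o$ ($t{\left(o,a \right)} = o + 2 = 2 + o$)
$J{\left(b \right)} = 8 + b$ ($J{\left(b \right)} = \left(4 + 4\right) + b = 8 + b$)
$R = -5602$ ($R = -3 - 5599 = -5602$)
$V{\left(w \right)} = - \frac{23}{8 + w}$
$V{\left(t{\left(0,-11 \right)} \right)} - R = - \frac{23}{8 + \left(2 + 0\right)} - -5602 = - \frac{23}{8 + 2} + 5602 = - \frac{23}{10} + 5602 = \frac{55997}{10}$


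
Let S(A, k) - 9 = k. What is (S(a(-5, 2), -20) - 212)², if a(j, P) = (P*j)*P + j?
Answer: 49729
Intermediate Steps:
a(j, P) = j + j*P² (a(j, P) = j*P² + j = j + j*P²)
S(A, k) = 9 + k
(S(a(-5, 2), -20) - 212)² = ((9 - 20) - 212)² = (-11 - 212)² = (-223)² = 49729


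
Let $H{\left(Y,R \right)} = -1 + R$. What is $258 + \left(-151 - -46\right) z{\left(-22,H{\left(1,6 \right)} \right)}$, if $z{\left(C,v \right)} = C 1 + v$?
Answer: $2043$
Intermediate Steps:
$z{\left(C,v \right)} = C + v$
$258 + \left(-151 - -46\right) z{\left(-22,H{\left(1,6 \right)} \right)} = 258 + \left(-151 - -46\right) \left(-22 + \left(-1 + 6\right)\right) = 258 + \left(-151 + 46\right) \left(-22 + 5\right) = 258 - -1785 = 258 + 1785 = 2043$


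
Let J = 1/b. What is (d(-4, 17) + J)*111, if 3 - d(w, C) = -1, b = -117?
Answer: 17279/39 ≈ 443.05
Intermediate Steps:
d(w, C) = 4 (d(w, C) = 3 - 1*(-1) = 3 + 1 = 4)
J = -1/117 (J = 1/(-117) = -1/117 ≈ -0.0085470)
(d(-4, 17) + J)*111 = (4 - 1/117)*111 = (467/117)*111 = 17279/39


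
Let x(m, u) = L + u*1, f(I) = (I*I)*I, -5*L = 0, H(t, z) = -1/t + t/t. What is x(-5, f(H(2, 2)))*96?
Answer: 12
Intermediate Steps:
H(t, z) = 1 - 1/t (H(t, z) = -1/t + 1 = 1 - 1/t)
L = 0 (L = -1/5*0 = 0)
f(I) = I**3 (f(I) = I**2*I = I**3)
x(m, u) = u (x(m, u) = 0 + u*1 = 0 + u = u)
x(-5, f(H(2, 2)))*96 = ((-1 + 2)/2)**3*96 = ((1/2)*1)**3*96 = (1/2)**3*96 = (1/8)*96 = 12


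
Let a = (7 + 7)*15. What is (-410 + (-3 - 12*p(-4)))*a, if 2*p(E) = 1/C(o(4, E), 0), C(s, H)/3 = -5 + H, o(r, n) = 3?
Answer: -86646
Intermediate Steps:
C(s, H) = -15 + 3*H (C(s, H) = 3*(-5 + H) = -15 + 3*H)
a = 210 (a = 14*15 = 210)
p(E) = -1/30 (p(E) = 1/(2*(-15 + 3*0)) = 1/(2*(-15 + 0)) = (½)/(-15) = (½)*(-1/15) = -1/30)
(-410 + (-3 - 12*p(-4)))*a = (-410 + (-3 - 12*(-1/30)))*210 = (-410 + (-3 + ⅖))*210 = (-410 - 13/5)*210 = -2063/5*210 = -86646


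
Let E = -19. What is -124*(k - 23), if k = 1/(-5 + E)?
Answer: 17143/6 ≈ 2857.2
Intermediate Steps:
k = -1/24 (k = 1/(-5 - 19) = 1/(-24) = -1/24 ≈ -0.041667)
-124*(k - 23) = -124*(-1/24 - 23) = -124*(-553/24) = 17143/6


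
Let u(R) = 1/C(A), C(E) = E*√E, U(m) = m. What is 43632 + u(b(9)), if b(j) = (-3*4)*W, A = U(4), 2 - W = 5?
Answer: 349057/8 ≈ 43632.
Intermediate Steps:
W = -3 (W = 2 - 1*5 = 2 - 5 = -3)
A = 4
C(E) = E^(3/2)
b(j) = 36 (b(j) = -3*4*(-3) = -12*(-3) = 36)
u(R) = ⅛ (u(R) = 1/(4^(3/2)) = 1/8 = ⅛)
43632 + u(b(9)) = 43632 + ⅛ = 349057/8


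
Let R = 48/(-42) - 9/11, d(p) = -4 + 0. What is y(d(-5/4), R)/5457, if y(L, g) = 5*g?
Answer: -755/420189 ≈ -0.0017968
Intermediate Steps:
d(p) = -4
R = -151/77 (R = 48*(-1/42) - 9*1/11 = -8/7 - 9/11 = -151/77 ≈ -1.9610)
y(d(-5/4), R)/5457 = (5*(-151/77))/5457 = -755/77*1/5457 = -755/420189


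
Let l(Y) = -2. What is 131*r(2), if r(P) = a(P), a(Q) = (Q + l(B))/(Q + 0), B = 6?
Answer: 0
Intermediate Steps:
a(Q) = (-2 + Q)/Q (a(Q) = (Q - 2)/(Q + 0) = (-2 + Q)/Q)
r(P) = (-2 + P)/P
131*r(2) = 131*((-2 + 2)/2) = 131*((1/2)*0) = 131*0 = 0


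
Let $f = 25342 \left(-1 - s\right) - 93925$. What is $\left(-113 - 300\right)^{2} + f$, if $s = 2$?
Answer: $618$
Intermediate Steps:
$f = -169951$ ($f = 25342 \left(-1 - 2\right) - 93925 = 25342 \left(-3\right) - 93925 = -76026 - 93925 = -169951$)
$\left(-113 - 300\right)^{2} + f = \left(-113 - 300\right)^{2} - 169951 = \left(-413\right)^{2} - 169951 = 170569 - 169951 = 618$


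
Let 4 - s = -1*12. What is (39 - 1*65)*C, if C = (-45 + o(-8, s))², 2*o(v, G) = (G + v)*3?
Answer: -28314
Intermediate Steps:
s = 16 (s = 4 - (-1)*12 = 4 - 1*(-12) = 4 + 12 = 16)
o(v, G) = 3*G/2 + 3*v/2 (o(v, G) = ((G + v)*3)/2 = (3*G + 3*v)/2 = 3*G/2 + 3*v/2)
C = 1089 (C = (-45 + ((3/2)*16 + (3/2)*(-8)))² = (-45 + (24 - 12))² = (-45 + 12)² = (-33)² = 1089)
(39 - 1*65)*C = (39 - 1*65)*1089 = (39 - 65)*1089 = -26*1089 = -28314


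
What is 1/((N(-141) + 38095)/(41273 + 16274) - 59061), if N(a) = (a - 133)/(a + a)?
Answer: -8114127/479223083215 ≈ -1.6932e-5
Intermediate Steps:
N(a) = (-133 + a)/(2*a) (N(a) = (-133 + a)/((2*a)) = (-133 + a)*(1/(2*a)) = (-133 + a)/(2*a))
1/((N(-141) + 38095)/(41273 + 16274) - 59061) = 1/(((½)*(-133 - 141)/(-141) + 38095)/(41273 + 16274) - 59061) = 1/(((½)*(-1/141)*(-274) + 38095)/57547 - 59061) = 1/((137/141 + 38095)*(1/57547) - 59061) = 1/((5371532/141)*(1/57547) - 59061) = 1/(5371532/8114127 - 59061) = 1/(-479223083215/8114127) = -8114127/479223083215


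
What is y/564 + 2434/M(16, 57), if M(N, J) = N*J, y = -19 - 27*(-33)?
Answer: 90335/21432 ≈ 4.2150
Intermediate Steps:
y = 872 (y = -19 + 891 = 872)
M(N, J) = J*N
y/564 + 2434/M(16, 57) = 872/564 + 2434/((57*16)) = 872*(1/564) + 2434/912 = 218/141 + 2434*(1/912) = 218/141 + 1217/456 = 90335/21432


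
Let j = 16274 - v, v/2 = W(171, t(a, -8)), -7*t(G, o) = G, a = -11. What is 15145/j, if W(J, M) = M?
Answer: 106015/113896 ≈ 0.93081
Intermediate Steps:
t(G, o) = -G/7
v = 22/7 (v = 2*(-⅐*(-11)) = 2*(11/7) = 22/7 ≈ 3.1429)
j = 113896/7 (j = 16274 - 1*22/7 = 16274 - 22/7 = 113896/7 ≈ 16271.)
15145/j = 15145/(113896/7) = 15145*(7/113896) = 106015/113896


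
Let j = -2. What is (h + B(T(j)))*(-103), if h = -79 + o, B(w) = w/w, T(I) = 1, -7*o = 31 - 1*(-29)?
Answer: 62418/7 ≈ 8916.9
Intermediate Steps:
o = -60/7 (o = -(31 - 1*(-29))/7 = -(31 + 29)/7 = -⅐*60 = -60/7 ≈ -8.5714)
B(w) = 1
h = -613/7 (h = -79 - 60/7 = -613/7 ≈ -87.571)
(h + B(T(j)))*(-103) = (-613/7 + 1)*(-103) = -606/7*(-103) = 62418/7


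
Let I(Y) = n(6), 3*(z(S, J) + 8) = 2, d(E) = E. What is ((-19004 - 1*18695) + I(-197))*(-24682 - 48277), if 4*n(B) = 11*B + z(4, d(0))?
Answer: 8248233827/3 ≈ 2.7494e+9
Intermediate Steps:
z(S, J) = -22/3 (z(S, J) = -8 + (⅓)*2 = -8 + ⅔ = -22/3)
n(B) = -11/6 + 11*B/4 (n(B) = (11*B - 22/3)/4 = (-22/3 + 11*B)/4 = -11/6 + 11*B/4)
I(Y) = 44/3 (I(Y) = -11/6 + (11/4)*6 = -11/6 + 33/2 = 44/3)
((-19004 - 1*18695) + I(-197))*(-24682 - 48277) = ((-19004 - 1*18695) + 44/3)*(-24682 - 48277) = ((-19004 - 18695) + 44/3)*(-72959) = (-37699 + 44/3)*(-72959) = -113053/3*(-72959) = 8248233827/3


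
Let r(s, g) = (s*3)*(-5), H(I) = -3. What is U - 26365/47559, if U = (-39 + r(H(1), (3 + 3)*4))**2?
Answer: 1685759/47559 ≈ 35.446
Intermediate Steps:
r(s, g) = -15*s (r(s, g) = (3*s)*(-5) = -15*s)
U = 36 (U = (-39 - 15*(-3))**2 = (-39 + 45)**2 = 6**2 = 36)
U - 26365/47559 = 36 - 26365/47559 = 1685759/47559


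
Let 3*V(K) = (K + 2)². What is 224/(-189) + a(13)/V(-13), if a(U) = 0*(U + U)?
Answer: -32/27 ≈ -1.1852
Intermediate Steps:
V(K) = (2 + K)²/3 (V(K) = (K + 2)²/3 = (2 + K)²/3)
a(U) = 0 (a(U) = 0*(2*U) = 0)
224/(-189) + a(13)/V(-13) = 224/(-189) + 0/(((2 - 13)²/3)) = 224*(-1/189) + 0/(((⅓)*(-11)²)) = -32/27 + 0/(((⅓)*121)) = -32/27 + 0/(121/3) = -32/27 + 0*(3/121) = -32/27 + 0 = -32/27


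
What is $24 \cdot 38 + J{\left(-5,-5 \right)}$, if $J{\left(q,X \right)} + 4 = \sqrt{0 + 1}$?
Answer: $909$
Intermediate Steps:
$J{\left(q,X \right)} = -3$ ($J{\left(q,X \right)} = -4 + \sqrt{0 + 1} = -4 + \sqrt{1} = -4 + 1 = -3$)
$24 \cdot 38 + J{\left(-5,-5 \right)} = 24 \cdot 38 - 3 = 912 - 3 = 909$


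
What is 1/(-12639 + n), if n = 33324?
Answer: 1/20685 ≈ 4.8344e-5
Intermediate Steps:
1/(-12639 + n) = 1/(-12639 + 33324) = 1/20685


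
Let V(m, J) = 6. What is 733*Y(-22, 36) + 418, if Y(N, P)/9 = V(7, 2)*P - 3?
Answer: 1405579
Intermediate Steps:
Y(N, P) = -27 + 54*P (Y(N, P) = 9*(6*P - 3) = 9*(-3 + 6*P) = -27 + 54*P)
733*Y(-22, 36) + 418 = 733*(-27 + 54*36) + 418 = 733*(-27 + 1944) + 418 = 733*1917 + 418 = 1405161 + 418 = 1405579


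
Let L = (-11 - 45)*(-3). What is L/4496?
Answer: 21/562 ≈ 0.037367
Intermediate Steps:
L = 168 (L = -56*(-3) = 168)
L/4496 = 168/4496 = 168*(1/4496) = 21/562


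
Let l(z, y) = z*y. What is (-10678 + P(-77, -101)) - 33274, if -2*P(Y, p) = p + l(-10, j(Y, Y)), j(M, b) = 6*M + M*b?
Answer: -33133/2 ≈ -16567.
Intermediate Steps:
l(z, y) = y*z
P(Y, p) = -p/2 + 5*Y*(6 + Y) (P(Y, p) = -(p + (Y*(6 + Y))*(-10))/2 = -(p - 10*Y*(6 + Y))/2 = -p/2 + 5*Y*(6 + Y))
(-10678 + P(-77, -101)) - 33274 = (-10678 + (-½*(-101) + 5*(-77)*(6 - 77))) - 33274 = (-10678 + (101/2 + 5*(-77)*(-71))) - 33274 = (-10678 + (101/2 + 27335)) - 33274 = (-10678 + 54771/2) - 33274 = 33415/2 - 33274 = -33133/2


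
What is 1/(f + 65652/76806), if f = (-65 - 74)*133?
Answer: -12801/236641145 ≈ -5.4095e-5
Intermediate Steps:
f = -18487 (f = -139*133 = -18487)
1/(f + 65652/76806) = 1/(-18487 + 65652/76806) = 1/(-18487 + 65652*(1/76806)) = 1/(-18487 + 10942/12801) = 1/(-236641145/12801) = -12801/236641145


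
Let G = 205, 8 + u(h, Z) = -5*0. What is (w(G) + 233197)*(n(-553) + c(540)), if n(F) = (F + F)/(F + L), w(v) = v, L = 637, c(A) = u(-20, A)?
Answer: -14821027/3 ≈ -4.9403e+6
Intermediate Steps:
u(h, Z) = -8 (u(h, Z) = -8 - 5*0 = -8 + 0 = -8)
c(A) = -8
n(F) = 2*F/(637 + F) (n(F) = (F + F)/(F + 637) = (2*F)/(637 + F) = 2*F/(637 + F))
(w(G) + 233197)*(n(-553) + c(540)) = (205 + 233197)*(2*(-553)/(637 - 553) - 8) = 233402*(2*(-553)/84 - 8) = 233402*(2*(-553)*(1/84) - 8) = 233402*(-79/6 - 8) = 233402*(-127/6) = -14821027/3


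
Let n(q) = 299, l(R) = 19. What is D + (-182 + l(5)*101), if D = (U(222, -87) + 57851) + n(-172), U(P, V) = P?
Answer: 60109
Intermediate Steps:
D = 58372 (D = (222 + 57851) + 299 = 58073 + 299 = 58372)
D + (-182 + l(5)*101) = 58372 + (-182 + 19*101) = 58372 + (-182 + 1919) = 58372 + 1737 = 60109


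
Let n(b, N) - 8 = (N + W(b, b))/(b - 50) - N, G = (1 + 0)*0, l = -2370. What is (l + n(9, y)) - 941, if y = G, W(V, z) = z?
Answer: -135432/41 ≈ -3303.2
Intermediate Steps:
G = 0 (G = 1*0 = 0)
y = 0
n(b, N) = 8 - N + (N + b)/(-50 + b) (n(b, N) = 8 + ((N + b)/(b - 50) - N) = 8 + ((N + b)/(-50 + b) - N) = 8 + (-N + (N + b)/(-50 + b)) = 8 - N + (N + b)/(-50 + b))
(l + n(9, y)) - 941 = (-2370 + (-400 + 9*9 + 51*0 - 1*0*9)/(-50 + 9)) - 941 = (-2370 + (-400 + 81 + 0 + 0)/(-41)) - 941 = (-2370 - 1/41*(-319)) - 941 = (-2370 + 319/41) - 941 = -96851/41 - 941 = -135432/41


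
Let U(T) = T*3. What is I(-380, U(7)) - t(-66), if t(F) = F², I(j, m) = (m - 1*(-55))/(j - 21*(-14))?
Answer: -187346/43 ≈ -4356.9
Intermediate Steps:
U(T) = 3*T
I(j, m) = (55 + m)/(294 + j) (I(j, m) = (m + 55)/(j + 294) = (55 + m)/(294 + j))
I(-380, U(7)) - t(-66) = (55 + 3*7)/(294 - 380) - 1*(-66)² = (55 + 21)/(-86) - 1*4356 = -1/86*76 - 4356 = -38/43 - 4356 = -187346/43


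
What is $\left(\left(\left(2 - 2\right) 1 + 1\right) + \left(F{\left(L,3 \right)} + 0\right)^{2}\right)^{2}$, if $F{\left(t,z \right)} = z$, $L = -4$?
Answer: $100$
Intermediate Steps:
$\left(\left(\left(2 - 2\right) 1 + 1\right) + \left(F{\left(L,3 \right)} + 0\right)^{2}\right)^{2} = \left(\left(\left(2 - 2\right) 1 + 1\right) + \left(3 + 0\right)^{2}\right)^{2} = \left(\left(\left(2 - 2\right) 1 + 1\right) + 3^{2}\right)^{2} = \left(\left(0 \cdot 1 + 1\right) + 9\right)^{2} = \left(\left(0 + 1\right) + 9\right)^{2} = \left(1 + 9\right)^{2} = 10^{2} = 100$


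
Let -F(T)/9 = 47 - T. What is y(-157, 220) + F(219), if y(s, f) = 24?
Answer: 1572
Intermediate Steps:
F(T) = -423 + 9*T (F(T) = -9*(47 - T) = -423 + 9*T)
y(-157, 220) + F(219) = 24 + (-423 + 9*219) = 24 + (-423 + 1971) = 24 + 1548 = 1572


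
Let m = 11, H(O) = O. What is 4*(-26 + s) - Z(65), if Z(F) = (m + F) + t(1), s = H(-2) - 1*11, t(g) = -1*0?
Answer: -232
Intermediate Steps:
t(g) = 0
s = -13 (s = -2 - 1*11 = -2 - 11 = -13)
Z(F) = 11 + F (Z(F) = (11 + F) + 0 = 11 + F)
4*(-26 + s) - Z(65) = 4*(-26 - 13) - (11 + 65) = 4*(-39) - 1*76 = -156 - 76 = -232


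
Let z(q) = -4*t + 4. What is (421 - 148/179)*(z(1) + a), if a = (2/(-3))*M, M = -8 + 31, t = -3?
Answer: 150422/537 ≈ 280.12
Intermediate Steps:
M = 23
a = -46/3 (a = (2/(-3))*23 = (2*(-⅓))*23 = -⅔*23 = -46/3 ≈ -15.333)
z(q) = 16 (z(q) = -4*(-3) + 4 = 12 + 4 = 16)
(421 - 148/179)*(z(1) + a) = (421 - 148/179)*(16 - 46/3) = (421 - 148*1/179)*(⅔) = (421 - 148/179)*(⅔) = (75211/179)*(⅔) = 150422/537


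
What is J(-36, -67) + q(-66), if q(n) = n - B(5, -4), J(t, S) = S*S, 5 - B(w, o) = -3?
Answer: 4415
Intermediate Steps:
B(w, o) = 8 (B(w, o) = 5 - 1*(-3) = 5 + 3 = 8)
J(t, S) = S²
q(n) = -8 + n (q(n) = n - 1*8 = n - 8 = -8 + n)
J(-36, -67) + q(-66) = (-67)² + (-8 - 66) = 4489 - 74 = 4415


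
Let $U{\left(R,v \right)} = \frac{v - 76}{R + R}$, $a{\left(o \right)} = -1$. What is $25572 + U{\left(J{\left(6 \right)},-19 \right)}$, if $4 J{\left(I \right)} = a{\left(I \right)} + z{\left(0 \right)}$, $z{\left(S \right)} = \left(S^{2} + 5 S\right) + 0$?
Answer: $25762$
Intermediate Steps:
$z{\left(S \right)} = S^{2} + 5 S$
$J{\left(I \right)} = - \frac{1}{4}$ ($J{\left(I \right)} = \frac{-1 + 0 \left(5 + 0\right)}{4} = \frac{-1 + 0 \cdot 5}{4} = \frac{-1 + 0}{4} = \frac{1}{4} \left(-1\right) = - \frac{1}{4}$)
$U{\left(R,v \right)} = \frac{-76 + v}{2 R}$
$25572 + U{\left(J{\left(6 \right)},-19 \right)} = 25572 + \frac{-76 - 19}{2 \left(- \frac{1}{4}\right)} = 25572 + \frac{1}{2} \left(-4\right) \left(-95\right) = 25572 + 190 = 25762$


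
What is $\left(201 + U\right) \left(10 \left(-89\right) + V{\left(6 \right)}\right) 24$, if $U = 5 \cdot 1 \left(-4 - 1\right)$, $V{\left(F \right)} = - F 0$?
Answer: $-3759360$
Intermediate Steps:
$V{\left(F \right)} = 0$
$U = -25$ ($U = 5 \cdot 1 \left(-5\right) = 5 \left(-5\right) = -25$)
$\left(201 + U\right) \left(10 \left(-89\right) + V{\left(6 \right)}\right) 24 = \left(201 - 25\right) \left(10 \left(-89\right) + 0\right) 24 = 176 \left(-890 + 0\right) 24 = 176 \left(-890\right) 24 = \left(-156640\right) 24 = -3759360$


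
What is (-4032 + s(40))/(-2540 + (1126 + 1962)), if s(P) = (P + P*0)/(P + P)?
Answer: -8063/1096 ≈ -7.3568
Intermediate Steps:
s(P) = ½ (s(P) = (P + 0)/((2*P)) = P*(1/(2*P)) = ½)
(-4032 + s(40))/(-2540 + (1126 + 1962)) = (-4032 + ½)/(-2540 + (1126 + 1962)) = -8063/(2*(-2540 + 3088)) = -8063/2/548 = -8063/2*1/548 = -8063/1096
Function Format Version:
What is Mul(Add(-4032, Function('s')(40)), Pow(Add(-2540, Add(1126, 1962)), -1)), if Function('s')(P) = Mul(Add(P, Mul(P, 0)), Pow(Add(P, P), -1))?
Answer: Rational(-8063, 1096) ≈ -7.3568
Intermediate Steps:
Function('s')(P) = Rational(1, 2) (Function('s')(P) = Mul(Add(P, 0), Pow(Mul(2, P), -1)) = Mul(P, Mul(Rational(1, 2), Pow(P, -1))) = Rational(1, 2))
Mul(Add(-4032, Function('s')(40)), Pow(Add(-2540, Add(1126, 1962)), -1)) = Mul(Add(-4032, Rational(1, 2)), Pow(Add(-2540, Add(1126, 1962)), -1)) = Mul(Rational(-8063, 2), Pow(Add(-2540, 3088), -1)) = Mul(Rational(-8063, 2), Pow(548, -1)) = Mul(Rational(-8063, 2), Rational(1, 548)) = Rational(-8063, 1096)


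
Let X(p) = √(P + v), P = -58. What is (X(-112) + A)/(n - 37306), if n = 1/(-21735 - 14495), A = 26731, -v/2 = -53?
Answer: -968464130/1351596381 - 144920*√3/1351596381 ≈ -0.71672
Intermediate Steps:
v = 106 (v = -2*(-53) = 106)
n = -1/36230 (n = 1/(-36230) = -1/36230 ≈ -2.7601e-5)
X(p) = 4*√3 (X(p) = √(-58 + 106) = √48 = 4*√3)
(X(-112) + A)/(n - 37306) = (4*√3 + 26731)/(-1/36230 - 37306) = (26731 + 4*√3)/(-1351596381/36230) = (26731 + 4*√3)*(-36230/1351596381) = -968464130/1351596381 - 144920*√3/1351596381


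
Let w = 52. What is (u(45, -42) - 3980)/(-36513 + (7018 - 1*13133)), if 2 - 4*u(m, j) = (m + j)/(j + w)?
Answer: 159183/1705120 ≈ 0.093356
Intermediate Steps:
u(m, j) = ½ - (j + m)/(4*(52 + j)) (u(m, j) = ½ - (m + j)/(4*(j + 52)) = ½ - (j + m)/(4*(52 + j)))
(u(45, -42) - 3980)/(-36513 + (7018 - 1*13133)) = ((104 - 42 - 1*45)/(4*(52 - 42)) - 3980)/(-36513 + (7018 - 1*13133)) = ((¼)*(104 - 42 - 45)/10 - 3980)/(-36513 + (7018 - 13133)) = ((¼)*(⅒)*17 - 3980)/(-36513 - 6115) = (17/40 - 3980)/(-42628) = -159183/40*(-1/42628) = 159183/1705120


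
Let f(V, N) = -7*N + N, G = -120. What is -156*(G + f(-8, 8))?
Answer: 26208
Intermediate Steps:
f(V, N) = -6*N
-156*(G + f(-8, 8)) = -156*(-120 - 6*8) = -156*(-120 - 48) = -156*(-168) = 26208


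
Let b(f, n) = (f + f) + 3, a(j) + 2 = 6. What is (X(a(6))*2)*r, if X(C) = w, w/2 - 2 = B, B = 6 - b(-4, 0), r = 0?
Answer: 0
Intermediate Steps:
a(j) = 4 (a(j) = -2 + 6 = 4)
b(f, n) = 3 + 2*f (b(f, n) = 2*f + 3 = 3 + 2*f)
B = 11 (B = 6 - (3 + 2*(-4)) = 6 - (3 - 8) = 6 - 1*(-5) = 6 + 5 = 11)
w = 26 (w = 4 + 2*11 = 4 + 22 = 26)
X(C) = 26
(X(a(6))*2)*r = (26*2)*0 = 52*0 = 0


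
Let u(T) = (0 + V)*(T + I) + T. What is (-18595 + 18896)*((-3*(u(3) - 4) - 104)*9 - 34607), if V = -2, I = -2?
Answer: -10674062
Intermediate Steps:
u(T) = 4 - T (u(T) = (0 - 2)*(T - 2) + T = -2*(-2 + T) + T = (4 - 2*T) + T = 4 - T)
(-18595 + 18896)*((-3*(u(3) - 4) - 104)*9 - 34607) = (-18595 + 18896)*((-3*((4 - 1*3) - 4) - 104)*9 - 34607) = 301*((-3*((4 - 3) - 4) - 104)*9 - 34607) = 301*((-3*(1 - 4) - 104)*9 - 34607) = 301*((-3*(-3) - 104)*9 - 34607) = 301*((9 - 104)*9 - 34607) = 301*(-95*9 - 34607) = 301*(-855 - 34607) = 301*(-35462) = -10674062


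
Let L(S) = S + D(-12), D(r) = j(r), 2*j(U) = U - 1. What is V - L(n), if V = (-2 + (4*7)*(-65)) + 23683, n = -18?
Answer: 43771/2 ≈ 21886.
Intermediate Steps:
j(U) = -½ + U/2 (j(U) = (U - 1)/2 = (-1 + U)/2 = -½ + U/2)
D(r) = -½ + r/2
L(S) = -13/2 + S (L(S) = S + (-½ + (½)*(-12)) = S + (-½ - 6) = S - 13/2 = -13/2 + S)
V = 21861 (V = (-2 + 28*(-65)) + 23683 = (-2 - 1820) + 23683 = -1822 + 23683 = 21861)
V - L(n) = 21861 - (-13/2 - 18) = 21861 - 1*(-49/2) = 21861 + 49/2 = 43771/2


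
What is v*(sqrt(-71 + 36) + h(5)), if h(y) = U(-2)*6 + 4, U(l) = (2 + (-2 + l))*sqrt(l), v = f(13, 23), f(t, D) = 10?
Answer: 40 - 120*I*sqrt(2) + 10*I*sqrt(35) ≈ 40.0 - 110.54*I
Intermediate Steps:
v = 10
U(l) = l**(3/2) (U(l) = l*sqrt(l) = l**(3/2))
h(y) = 4 - 12*I*sqrt(2) (h(y) = (-2)**(3/2)*6 + 4 = -2*I*sqrt(2)*6 + 4 = -12*I*sqrt(2) + 4 = 4 - 12*I*sqrt(2))
v*(sqrt(-71 + 36) + h(5)) = 10*(sqrt(-71 + 36) + (4 - 12*I*sqrt(2))) = 10*(sqrt(-35) + (4 - 12*I*sqrt(2))) = 10*(I*sqrt(35) + (4 - 12*I*sqrt(2))) = 10*(4 + I*sqrt(35) - 12*I*sqrt(2)) = 40 - 120*I*sqrt(2) + 10*I*sqrt(35)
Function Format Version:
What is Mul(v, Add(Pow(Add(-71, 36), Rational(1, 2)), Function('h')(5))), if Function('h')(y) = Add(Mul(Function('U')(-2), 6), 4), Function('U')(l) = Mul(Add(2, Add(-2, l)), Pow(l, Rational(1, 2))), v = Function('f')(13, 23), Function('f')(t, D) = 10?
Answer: Add(40, Mul(-120, I, Pow(2, Rational(1, 2))), Mul(10, I, Pow(35, Rational(1, 2)))) ≈ Add(40.000, Mul(-110.54, I))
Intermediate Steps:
v = 10
Function('U')(l) = Pow(l, Rational(3, 2)) (Function('U')(l) = Mul(l, Pow(l, Rational(1, 2))) = Pow(l, Rational(3, 2)))
Function('h')(y) = Add(4, Mul(-12, I, Pow(2, Rational(1, 2)))) (Function('h')(y) = Add(Mul(Pow(-2, Rational(3, 2)), 6), 4) = Add(Mul(Mul(-2, I, Pow(2, Rational(1, 2))), 6), 4) = Add(Mul(-12, I, Pow(2, Rational(1, 2))), 4) = Add(4, Mul(-12, I, Pow(2, Rational(1, 2)))))
Mul(v, Add(Pow(Add(-71, 36), Rational(1, 2)), Function('h')(5))) = Mul(10, Add(Pow(Add(-71, 36), Rational(1, 2)), Add(4, Mul(-12, I, Pow(2, Rational(1, 2)))))) = Mul(10, Add(Pow(-35, Rational(1, 2)), Add(4, Mul(-12, I, Pow(2, Rational(1, 2)))))) = Mul(10, Add(Mul(I, Pow(35, Rational(1, 2))), Add(4, Mul(-12, I, Pow(2, Rational(1, 2)))))) = Mul(10, Add(4, Mul(I, Pow(35, Rational(1, 2))), Mul(-12, I, Pow(2, Rational(1, 2))))) = Add(40, Mul(-120, I, Pow(2, Rational(1, 2))), Mul(10, I, Pow(35, Rational(1, 2))))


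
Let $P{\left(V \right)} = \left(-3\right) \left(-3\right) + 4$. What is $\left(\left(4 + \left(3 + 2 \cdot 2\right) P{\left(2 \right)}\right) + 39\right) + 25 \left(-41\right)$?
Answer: $-891$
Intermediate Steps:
$P{\left(V \right)} = 13$ ($P{\left(V \right)} = 9 + 4 = 13$)
$\left(\left(4 + \left(3 + 2 \cdot 2\right) P{\left(2 \right)}\right) + 39\right) + 25 \left(-41\right) = \left(\left(4 + \left(3 + 2 \cdot 2\right) 13\right) + 39\right) + 25 \left(-41\right) = \left(\left(4 + \left(3 + 4\right) 13\right) + 39\right) - 1025 = \left(\left(4 + 7 \cdot 13\right) + 39\right) - 1025 = \left(\left(4 + 91\right) + 39\right) - 1025 = \left(95 + 39\right) - 1025 = 134 - 1025 = -891$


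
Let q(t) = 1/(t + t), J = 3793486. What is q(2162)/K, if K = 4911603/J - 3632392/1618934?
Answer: -1535350865981/6299924343002110 ≈ -0.00024371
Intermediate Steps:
q(t) = 1/(2*t)
K = -2913933553655/3070701731962 (K = 4911603/3793486 - 3632392/1618934 = 4911603*(1/3793486) - 3632392*1/1618934 = 4911603/3793486 - 1816196/809467 = -2913933553655/3070701731962 ≈ -0.94895)
q(2162)/K = ((½)/2162)/(-2913933553655/3070701731962) = ((½)*(1/2162))*(-3070701731962/2913933553655) = (1/4324)*(-3070701731962/2913933553655) = -1535350865981/6299924343002110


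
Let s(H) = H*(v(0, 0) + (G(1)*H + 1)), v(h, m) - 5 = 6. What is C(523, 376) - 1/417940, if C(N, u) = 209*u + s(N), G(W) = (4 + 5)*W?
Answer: 1064334780739/417940 ≈ 2.5466e+6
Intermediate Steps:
G(W) = 9*W
v(h, m) = 11 (v(h, m) = 5 + 6 = 11)
s(H) = H*(12 + 9*H) (s(H) = H*(11 + ((9*1)*H + 1)) = H*(11 + (9*H + 1)) = H*(11 + (1 + 9*H)) = H*(12 + 9*H))
C(N, u) = 209*u + 3*N*(4 + 3*N)
C(523, 376) - 1/417940 = (209*376 + 3*523*(4 + 3*523)) - 1/417940 = (78584 + 3*523*(4 + 1569)) - 1*1/417940 = (78584 + 3*523*1573) - 1/417940 = (78584 + 2468037) - 1/417940 = 2546621 - 1/417940 = 1064334780739/417940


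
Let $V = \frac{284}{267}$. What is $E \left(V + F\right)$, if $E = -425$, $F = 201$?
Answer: $- \frac{22929175}{267} \approx -85877.0$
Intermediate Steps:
$V = \frac{284}{267}$ ($V = 284 \cdot \frac{1}{267} = \frac{284}{267} \approx 1.0637$)
$E \left(V + F\right) = - 425 \left(\frac{284}{267} + 201\right) = \left(-425\right) \frac{53951}{267} = - \frac{22929175}{267}$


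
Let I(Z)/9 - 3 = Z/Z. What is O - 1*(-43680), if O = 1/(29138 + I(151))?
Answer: 1274320321/29174 ≈ 43680.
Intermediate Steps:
I(Z) = 36 (I(Z) = 27 + 9*(Z/Z) = 27 + 9*1 = 27 + 9 = 36)
O = 1/29174 (O = 1/(29138 + 36) = 1/29174 ≈ 3.4277e-5)
O - 1*(-43680) = 1/29174 - 1*(-43680) = 1/29174 + 43680 = 1274320321/29174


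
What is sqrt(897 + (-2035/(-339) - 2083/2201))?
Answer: sqrt(502196002707759)/746139 ≈ 30.034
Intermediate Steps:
sqrt(897 + (-2035/(-339) - 2083/2201)) = sqrt(897 + (-2035*(-1/339) - 2083*1/2201)) = sqrt(897 + (2035/339 - 2083/2201)) = sqrt(897 + 3772898/746139) = sqrt(673059581/746139) = sqrt(502196002707759)/746139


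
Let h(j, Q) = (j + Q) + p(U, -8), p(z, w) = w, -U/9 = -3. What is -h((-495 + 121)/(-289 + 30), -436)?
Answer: 114622/259 ≈ 442.56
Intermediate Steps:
U = 27 (U = -9*(-3) = 27)
h(j, Q) = -8 + Q + j (h(j, Q) = (j + Q) - 8 = (Q + j) - 8 = -8 + Q + j)
-h((-495 + 121)/(-289 + 30), -436) = -(-8 - 436 + (-495 + 121)/(-289 + 30)) = -(-8 - 436 - 374/(-259)) = -(-8 - 436 - 374*(-1/259)) = -(-8 - 436 + 374/259) = -1*(-114622/259) = 114622/259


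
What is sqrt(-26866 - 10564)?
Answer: I*sqrt(37430) ≈ 193.47*I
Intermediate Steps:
sqrt(-26866 - 10564) = sqrt(-37430) = I*sqrt(37430)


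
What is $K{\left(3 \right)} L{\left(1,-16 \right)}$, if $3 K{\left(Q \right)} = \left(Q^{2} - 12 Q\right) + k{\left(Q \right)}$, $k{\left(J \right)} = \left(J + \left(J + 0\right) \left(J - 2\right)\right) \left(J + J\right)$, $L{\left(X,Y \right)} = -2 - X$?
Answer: $-9$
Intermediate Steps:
$k{\left(J \right)} = 2 J \left(J + J \left(-2 + J\right)\right)$ ($k{\left(J \right)} = \left(J + J \left(-2 + J\right)\right) 2 J = 2 J \left(J + J \left(-2 + J\right)\right)$)
$K{\left(Q \right)} = - 4 Q + \frac{Q^{2}}{3} + \frac{2 Q^{2} \left(-1 + Q\right)}{3}$ ($K{\left(Q \right)} = \frac{\left(Q^{2} - 12 Q\right) + 2 Q^{2} \left(-1 + Q\right)}{3} = \frac{Q^{2} - 12 Q + 2 Q^{2} \left(-1 + Q\right)}{3} = - 4 Q + \frac{Q^{2}}{3} + \frac{2 Q^{2} \left(-1 + Q\right)}{3}$)
$K{\left(3 \right)} L{\left(1,-16 \right)} = \frac{1}{3} \cdot 3 \left(-12 - 3 + 2 \cdot 3^{2}\right) \left(-2 - 1\right) = \frac{1}{3} \cdot 3 \left(-12 - 3 + 2 \cdot 9\right) \left(-2 - 1\right) = \frac{1}{3} \cdot 3 \left(-12 - 3 + 18\right) \left(-3\right) = \frac{1}{3} \cdot 3 \cdot 3 \left(-3\right) = 3 \left(-3\right) = -9$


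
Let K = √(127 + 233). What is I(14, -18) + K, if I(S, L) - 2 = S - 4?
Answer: 12 + 6*√10 ≈ 30.974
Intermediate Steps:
K = 6*√10 (K = √360 = 6*√10 ≈ 18.974)
I(S, L) = -2 + S (I(S, L) = 2 + (S - 4) = 2 + (-4 + S) = -2 + S)
I(14, -18) + K = (-2 + 14) + 6*√10 = 12 + 6*√10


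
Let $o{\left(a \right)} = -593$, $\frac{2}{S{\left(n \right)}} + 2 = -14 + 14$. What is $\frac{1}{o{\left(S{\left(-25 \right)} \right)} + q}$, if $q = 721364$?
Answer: $\frac{1}{720771} \approx 1.3874 \cdot 10^{-6}$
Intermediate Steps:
$S{\left(n \right)} = -1$ ($S{\left(n \right)} = \frac{2}{-2 + \left(-14 + 14\right)} = \frac{2}{-2 + 0} = \frac{2}{-2} = 2 \left(- \frac{1}{2}\right) = -1$)
$\frac{1}{o{\left(S{\left(-25 \right)} \right)} + q} = \frac{1}{-593 + 721364} = \frac{1}{720771}$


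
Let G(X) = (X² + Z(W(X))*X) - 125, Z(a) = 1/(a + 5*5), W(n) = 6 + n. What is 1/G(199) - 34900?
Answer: -316880796870/9079679 ≈ -34900.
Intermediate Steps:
Z(a) = 1/(25 + a) (Z(a) = 1/(a + 25) = 1/(25 + a))
G(X) = -125 + X² + X/(31 + X) (G(X) = (X² + X/(25 + (6 + X))) - 125 = (X² + X/(31 + X)) - 125 = -125 + X² + X/(31 + X))
1/G(199) - 34900 = 1/((199 + (-125 + 199²)*(31 + 199))/(31 + 199)) - 34900 = 1/((199 + (-125 + 39601)*230)/230) - 34900 = 1/((199 + 39476*230)/230) - 34900 = 1/((199 + 9079480)/230) - 34900 = 1/((1/230)*9079679) - 34900 = 1/(9079679/230) - 34900 = 230/9079679 - 34900 = -316880796870/9079679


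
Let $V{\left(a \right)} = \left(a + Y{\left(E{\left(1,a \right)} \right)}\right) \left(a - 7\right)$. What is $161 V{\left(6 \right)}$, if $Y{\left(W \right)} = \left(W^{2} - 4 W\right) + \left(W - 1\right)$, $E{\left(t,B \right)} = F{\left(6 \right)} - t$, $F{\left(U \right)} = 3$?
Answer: $-483$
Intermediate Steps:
$E{\left(t,B \right)} = 3 - t$
$Y{\left(W \right)} = -1 + W^{2} - 3 W$ ($Y{\left(W \right)} = \left(W^{2} - 4 W\right) + \left(-1 + W\right) = -1 + W^{2} - 3 W$)
$V{\left(a \right)} = \left(-7 + a\right) \left(-3 + a\right)$ ($V{\left(a \right)} = \left(a - \left(1 - \left(3 - 1\right)^{2} + 3 \left(3 - 1\right)\right)\right) \left(a - 7\right) = \left(a - \left(1 - \left(3 - 1\right)^{2} + 3 \left(3 - 1\right)\right)\right) \left(-7 + a\right) = \left(a - \left(7 - 4\right)\right) \left(-7 + a\right) = \left(a - 3\right) \left(-7 + a\right) = \left(-3 + a\right) \left(-7 + a\right) = \left(-7 + a\right) \left(-3 + a\right)$)
$161 V{\left(6 \right)} = 161 \left(21 + 6^{2} - 60\right) = 161 \left(21 + 36 - 60\right) = 161 \left(-3\right) = -483$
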